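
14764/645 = 22+574/645= 22.89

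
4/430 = 2/215=   0.01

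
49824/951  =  16608/317 = 52.39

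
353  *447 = 157791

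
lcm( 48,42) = 336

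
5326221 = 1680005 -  - 3646216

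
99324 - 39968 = 59356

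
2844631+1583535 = 4428166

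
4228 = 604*7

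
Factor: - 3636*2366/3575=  - 2^3*3^2*5^( - 2)*7^1*11^(-1) * 13^1 * 101^1 = - 661752/275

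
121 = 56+65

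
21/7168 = 3/1024 = 0.00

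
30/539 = 30/539 = 0.06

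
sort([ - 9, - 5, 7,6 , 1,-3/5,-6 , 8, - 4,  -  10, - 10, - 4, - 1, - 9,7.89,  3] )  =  [ - 10, - 10, - 9, - 9, - 6,-5, - 4, - 4,- 1, - 3/5, 1, 3, 6,7,7.89 , 8]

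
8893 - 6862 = 2031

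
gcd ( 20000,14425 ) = 25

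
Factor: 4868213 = 7^1*47^1*14797^1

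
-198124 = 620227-818351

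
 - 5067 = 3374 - 8441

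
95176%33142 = 28892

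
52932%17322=966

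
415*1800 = 747000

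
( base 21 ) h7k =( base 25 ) C6E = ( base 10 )7664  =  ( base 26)b8k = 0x1df0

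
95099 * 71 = 6752029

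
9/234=1/26   =  0.04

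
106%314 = 106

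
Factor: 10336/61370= 16/95 = 2^4*5^( - 1)*19^( - 1 ) 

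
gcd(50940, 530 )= 10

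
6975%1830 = 1485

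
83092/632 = 131 + 75/158  =  131.47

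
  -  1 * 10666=  -  10666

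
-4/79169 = -4/79169 = - 0.00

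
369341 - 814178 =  - 444837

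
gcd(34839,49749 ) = 21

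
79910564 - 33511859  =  46398705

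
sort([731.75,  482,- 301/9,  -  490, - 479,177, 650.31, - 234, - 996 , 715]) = [ - 996, - 490, - 479, - 234, - 301/9, 177 , 482,  650.31, 715,731.75]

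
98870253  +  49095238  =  147965491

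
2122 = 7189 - 5067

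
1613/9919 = 1613/9919  =  0.16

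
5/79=5/79 = 0.06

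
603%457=146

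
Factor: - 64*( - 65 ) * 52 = 216320 = 2^8*5^1*13^2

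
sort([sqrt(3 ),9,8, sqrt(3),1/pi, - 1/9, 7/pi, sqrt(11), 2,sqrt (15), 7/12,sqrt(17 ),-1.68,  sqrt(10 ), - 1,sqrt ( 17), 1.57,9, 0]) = [  -  1.68, - 1, -1/9,0,1/pi, 7/12, 1.57,sqrt(3 ),sqrt( 3), 2,7/pi, sqrt(10),sqrt(11),sqrt(15),sqrt(17),sqrt(17 ),8,9,9 ]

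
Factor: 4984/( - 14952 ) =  - 3^( - 1)= - 1/3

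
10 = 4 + 6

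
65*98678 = 6414070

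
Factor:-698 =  - 2^1  *  349^1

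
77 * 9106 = 701162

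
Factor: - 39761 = - 39761^1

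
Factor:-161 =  - 7^1*23^1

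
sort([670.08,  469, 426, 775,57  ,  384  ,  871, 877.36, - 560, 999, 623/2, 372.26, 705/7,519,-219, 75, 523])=[ - 560, - 219, 57, 75,705/7, 623/2,372.26,384, 426, 469, 519,523, 670.08,775,871, 877.36, 999 ]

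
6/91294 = 3/45647 = 0.00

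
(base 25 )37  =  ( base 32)2i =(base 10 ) 82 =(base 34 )2E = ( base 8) 122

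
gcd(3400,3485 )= 85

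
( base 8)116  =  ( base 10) 78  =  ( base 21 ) 3f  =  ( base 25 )33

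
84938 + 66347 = 151285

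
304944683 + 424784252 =729728935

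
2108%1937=171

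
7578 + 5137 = 12715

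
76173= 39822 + 36351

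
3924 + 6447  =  10371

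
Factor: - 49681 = -49681^1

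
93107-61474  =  31633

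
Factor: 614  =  2^1*307^1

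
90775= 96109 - 5334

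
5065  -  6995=-1930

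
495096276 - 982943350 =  - 487847074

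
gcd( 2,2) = 2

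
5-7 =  - 2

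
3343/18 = 3343/18 = 185.72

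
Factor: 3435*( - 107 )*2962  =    -  2^1*3^1*5^1*107^1*229^1*1481^1=- 1088668290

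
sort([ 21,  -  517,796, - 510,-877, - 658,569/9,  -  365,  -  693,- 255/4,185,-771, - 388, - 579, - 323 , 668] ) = [ - 877, - 771, - 693, - 658,-579, - 517,-510, - 388, - 365, - 323, - 255/4 , 21, 569/9,185, 668, 796 ]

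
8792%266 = 14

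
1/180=1/180 = 0.01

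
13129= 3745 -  - 9384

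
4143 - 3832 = 311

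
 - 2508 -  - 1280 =- 1228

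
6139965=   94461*65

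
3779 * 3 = 11337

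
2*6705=13410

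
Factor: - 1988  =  -2^2 *7^1*71^1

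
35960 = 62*580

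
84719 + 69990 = 154709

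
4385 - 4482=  - 97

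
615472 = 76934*8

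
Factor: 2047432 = 2^3*37^1*6917^1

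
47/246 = 47/246 = 0.19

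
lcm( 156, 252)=3276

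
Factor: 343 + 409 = 752=   2^4*47^1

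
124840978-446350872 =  - 321509894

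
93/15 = 6 + 1/5 = 6.20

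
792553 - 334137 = 458416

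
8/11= 8/11 =0.73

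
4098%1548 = 1002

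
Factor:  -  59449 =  - 13^1*17^1 * 269^1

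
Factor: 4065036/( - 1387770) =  - 2^1*5^( - 1)*167^( - 1)*277^(-1) *338753^1 = - 677506/231295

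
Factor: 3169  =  3169^1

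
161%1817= 161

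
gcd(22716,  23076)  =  36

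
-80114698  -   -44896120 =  - 35218578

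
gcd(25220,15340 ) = 260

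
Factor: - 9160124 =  - 2^2 * 2290031^1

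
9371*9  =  84339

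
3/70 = 3/70 =0.04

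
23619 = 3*7873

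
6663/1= 6663=6663.00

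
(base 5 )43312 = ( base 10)2957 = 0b101110001101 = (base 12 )1865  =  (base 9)4045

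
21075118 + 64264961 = 85340079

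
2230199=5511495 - 3281296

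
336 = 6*56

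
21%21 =0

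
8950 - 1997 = 6953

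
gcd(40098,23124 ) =246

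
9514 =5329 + 4185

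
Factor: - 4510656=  - 2^6*3^2 * 41^1*191^1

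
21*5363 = 112623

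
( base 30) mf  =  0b1010100011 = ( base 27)p0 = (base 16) 2a3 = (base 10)675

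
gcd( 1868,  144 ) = 4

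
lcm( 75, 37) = 2775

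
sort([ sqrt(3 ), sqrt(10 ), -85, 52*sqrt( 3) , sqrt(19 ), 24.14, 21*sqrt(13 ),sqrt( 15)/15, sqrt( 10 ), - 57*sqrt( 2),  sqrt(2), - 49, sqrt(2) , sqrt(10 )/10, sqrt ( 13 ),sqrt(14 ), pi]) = [-85, -57 * sqrt( 2), - 49, sqrt( 15 ) /15, sqrt ( 10 ) /10,sqrt( 2 ),sqrt(2) , sqrt(3), pi, sqrt(10), sqrt(10),sqrt(13), sqrt(14 ), sqrt(19 ), 24.14, 21*sqrt(13), 52*sqrt(3 )]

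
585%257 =71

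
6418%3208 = 2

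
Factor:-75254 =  - 2^1 * 191^1*197^1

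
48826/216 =226 + 5/108 = 226.05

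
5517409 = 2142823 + 3374586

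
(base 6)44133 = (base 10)6105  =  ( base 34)59J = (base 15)1C20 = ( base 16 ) 17D9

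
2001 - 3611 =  - 1610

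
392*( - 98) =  - 38416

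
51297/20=51297/20  =  2564.85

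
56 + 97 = 153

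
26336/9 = 26336/9=2926.22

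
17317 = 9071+8246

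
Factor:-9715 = - 5^1*29^1*67^1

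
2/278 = 1/139 = 0.01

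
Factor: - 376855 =-5^1*23^1*29^1*113^1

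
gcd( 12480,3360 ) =480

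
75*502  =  37650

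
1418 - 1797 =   -  379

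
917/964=917/964  =  0.95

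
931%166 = 101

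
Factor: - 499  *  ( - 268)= 2^2 * 67^1 * 499^1 =133732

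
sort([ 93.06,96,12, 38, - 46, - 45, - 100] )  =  [- 100, - 46, - 45,12,38,93.06, 96] 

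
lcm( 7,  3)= 21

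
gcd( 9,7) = 1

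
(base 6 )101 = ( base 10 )37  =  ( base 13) 2B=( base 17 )23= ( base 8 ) 45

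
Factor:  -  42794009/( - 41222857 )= 13^( - 1)  *1693^( -1 )*1873^ ( - 1) *42794009^1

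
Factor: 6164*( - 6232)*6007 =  - 2^5*19^1*23^1*41^1 * 67^1 * 6007^1= -230753186336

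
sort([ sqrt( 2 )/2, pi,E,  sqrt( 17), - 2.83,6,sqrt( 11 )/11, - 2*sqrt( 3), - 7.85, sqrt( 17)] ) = [ - 7.85, - 2*sqrt( 3), - 2.83,sqrt( 11)/11,sqrt( 2 )/2, E,pi,  sqrt( 17),sqrt( 17), 6] 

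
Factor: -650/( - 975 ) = 2^1*3^( - 1)  =  2/3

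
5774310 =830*6957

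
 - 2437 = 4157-6594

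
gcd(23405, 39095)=5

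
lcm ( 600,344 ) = 25800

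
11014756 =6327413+4687343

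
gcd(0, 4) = 4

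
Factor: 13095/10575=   291/235  =  3^1*5^( - 1 ) * 47^( - 1)*97^1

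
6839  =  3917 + 2922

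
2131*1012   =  2156572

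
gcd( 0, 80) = 80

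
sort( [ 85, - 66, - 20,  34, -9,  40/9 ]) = [-66,-20, - 9,  40/9,34,85]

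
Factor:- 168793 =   -  17^1*9929^1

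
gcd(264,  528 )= 264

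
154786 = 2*77393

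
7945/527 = 15 + 40/527 = 15.08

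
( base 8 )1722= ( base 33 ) TL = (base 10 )978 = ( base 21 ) 24C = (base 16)3D2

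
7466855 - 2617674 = 4849181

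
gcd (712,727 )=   1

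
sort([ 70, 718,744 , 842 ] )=[ 70, 718 , 744,842 ] 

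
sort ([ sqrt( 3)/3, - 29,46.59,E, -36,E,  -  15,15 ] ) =[-36, - 29, - 15,sqrt( 3)/3,E,E, 15,46.59 ]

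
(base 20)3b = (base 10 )71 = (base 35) 21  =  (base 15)4B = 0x47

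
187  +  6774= 6961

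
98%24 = 2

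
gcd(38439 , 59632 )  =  1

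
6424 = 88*73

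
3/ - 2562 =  - 1+ 853/854 =-  0.00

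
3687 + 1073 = 4760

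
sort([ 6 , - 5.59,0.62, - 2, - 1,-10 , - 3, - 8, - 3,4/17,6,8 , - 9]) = [ - 10,  -  9, - 8,  -  5.59, - 3,- 3,- 2,-1,4/17,0.62, 6, 6, 8]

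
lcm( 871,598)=40066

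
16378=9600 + 6778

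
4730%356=102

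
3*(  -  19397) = - 58191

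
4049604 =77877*52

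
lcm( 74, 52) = 1924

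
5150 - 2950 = 2200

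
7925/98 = 7925/98 = 80.87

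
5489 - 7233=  - 1744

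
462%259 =203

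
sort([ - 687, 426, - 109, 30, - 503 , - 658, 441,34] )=[ - 687, - 658 , - 503,-109,30,34, 426,  441 ]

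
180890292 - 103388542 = 77501750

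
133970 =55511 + 78459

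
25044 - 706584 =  -681540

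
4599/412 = 4599/412  =  11.16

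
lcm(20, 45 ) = 180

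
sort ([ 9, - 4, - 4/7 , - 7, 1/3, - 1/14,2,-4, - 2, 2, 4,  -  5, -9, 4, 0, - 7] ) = [ - 9 , - 7, - 7, - 5,- 4, - 4, - 2 ,  -  4/7, - 1/14, 0 , 1/3, 2,2, 4,4, 9]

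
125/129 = 125/129= 0.97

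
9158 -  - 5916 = 15074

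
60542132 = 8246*7342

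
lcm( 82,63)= 5166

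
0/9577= 0 = 0.00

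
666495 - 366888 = 299607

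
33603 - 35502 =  - 1899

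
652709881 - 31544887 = 621164994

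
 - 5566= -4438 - 1128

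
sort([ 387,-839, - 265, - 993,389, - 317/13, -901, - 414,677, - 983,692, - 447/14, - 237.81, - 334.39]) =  [  -  993, - 983, -901,-839, - 414, - 334.39, - 265, - 237.81, - 447/14, - 317/13, 387, 389,  677, 692]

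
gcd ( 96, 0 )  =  96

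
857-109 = 748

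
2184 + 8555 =10739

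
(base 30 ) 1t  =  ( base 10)59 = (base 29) 21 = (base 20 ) 2j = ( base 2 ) 111011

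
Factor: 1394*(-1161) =-1618434 = - 2^1*3^3*17^1*41^1*43^1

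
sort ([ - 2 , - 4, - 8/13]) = [ - 4, - 2 , - 8/13 ] 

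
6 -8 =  -2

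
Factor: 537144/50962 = 268572/25481 = 2^2*3^1 * 83^( - 1 )*307^( - 1 ) * 22381^1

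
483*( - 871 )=- 420693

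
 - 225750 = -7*32250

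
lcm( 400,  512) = 12800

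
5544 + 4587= 10131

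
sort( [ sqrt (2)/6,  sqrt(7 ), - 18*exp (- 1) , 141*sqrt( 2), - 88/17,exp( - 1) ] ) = [ - 18*exp ( - 1 ), - 88/17, sqrt(2)/6,exp( - 1), sqrt(7 ), 141*sqrt ( 2)] 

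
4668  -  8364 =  - 3696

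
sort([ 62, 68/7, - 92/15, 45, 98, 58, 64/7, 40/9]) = [ - 92/15,  40/9,64/7, 68/7, 45 , 58, 62,98 ] 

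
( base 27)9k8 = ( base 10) 7109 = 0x1BC5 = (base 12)4145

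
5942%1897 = 251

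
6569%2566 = 1437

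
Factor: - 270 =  - 2^1*3^3*5^1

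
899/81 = 899/81 = 11.10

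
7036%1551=832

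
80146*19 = 1522774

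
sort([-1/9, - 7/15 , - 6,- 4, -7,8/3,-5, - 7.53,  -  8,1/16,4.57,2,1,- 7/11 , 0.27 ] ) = [ - 8, - 7.53,  -  7, - 6,  -  5, - 4,-7/11, - 7/15,- 1/9,1/16, 0.27,1,2, 8/3,4.57]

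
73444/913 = 73444/913  =  80.44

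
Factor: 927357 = 3^1*47^1*6577^1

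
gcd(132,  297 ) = 33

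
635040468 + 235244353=870284821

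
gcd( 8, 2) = 2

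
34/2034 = 17/1017 =0.02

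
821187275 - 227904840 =593282435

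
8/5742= 4/2871 =0.00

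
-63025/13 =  - 4849 + 12/13  =  - 4848.08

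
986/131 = 986/131  =  7.53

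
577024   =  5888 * 98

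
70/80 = 7/8 = 0.88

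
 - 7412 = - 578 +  - 6834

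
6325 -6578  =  -253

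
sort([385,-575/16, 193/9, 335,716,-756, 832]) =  [ - 756,-575/16,193/9, 335,  385,716, 832] 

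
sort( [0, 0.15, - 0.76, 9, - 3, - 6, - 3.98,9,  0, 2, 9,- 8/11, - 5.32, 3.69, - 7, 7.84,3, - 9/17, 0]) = [ - 7, - 6, - 5.32, - 3.98 ,-3, - 0.76, - 8/11,  -  9/17, 0, 0, 0,0.15,2, 3,3.69, 7.84,9,9, 9 ] 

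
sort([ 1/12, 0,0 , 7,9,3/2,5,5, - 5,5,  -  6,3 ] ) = [ - 6, - 5 , 0 , 0,1/12 , 3/2,3,5 , 5, 5,7,9 ] 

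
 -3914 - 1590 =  - 5504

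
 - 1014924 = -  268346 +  - 746578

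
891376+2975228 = 3866604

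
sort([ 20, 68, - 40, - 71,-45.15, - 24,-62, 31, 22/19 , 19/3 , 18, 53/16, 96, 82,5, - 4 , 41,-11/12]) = [-71 , - 62, - 45.15,  -  40 , - 24,-4,- 11/12,  22/19, 53/16, 5,  19/3,18, 20,  31, 41, 68, 82, 96] 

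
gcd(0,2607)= 2607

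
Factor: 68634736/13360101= 2^4*3^ ( - 1 )*31^( - 1 )*97^(-1 )*163^1*1481^( -1 )*26317^1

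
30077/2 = 15038+1/2=15038.50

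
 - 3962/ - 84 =283/6  =  47.17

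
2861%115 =101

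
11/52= 11/52  =  0.21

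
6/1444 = 3/722 = 0.00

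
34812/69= 504 + 12/23 =504.52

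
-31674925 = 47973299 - 79648224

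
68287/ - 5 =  - 68287/5=-  13657.40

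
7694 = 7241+453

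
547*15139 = 8281033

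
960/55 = 192/11=17.45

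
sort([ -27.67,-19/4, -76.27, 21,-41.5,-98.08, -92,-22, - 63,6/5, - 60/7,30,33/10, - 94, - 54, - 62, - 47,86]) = [-98.08, - 94, - 92, - 76.27, - 63, - 62, - 54, - 47,-41.5, - 27.67, - 22, - 60/7, - 19/4,6/5,33/10, 21, 30 , 86 ]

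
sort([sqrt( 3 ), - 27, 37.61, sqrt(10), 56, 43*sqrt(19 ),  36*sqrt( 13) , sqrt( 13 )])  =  [ - 27 , sqrt ( 3 ),  sqrt( 10), sqrt( 13), 37.61,  56,36*sqrt(13) , 43*sqrt( 19 )]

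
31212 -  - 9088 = 40300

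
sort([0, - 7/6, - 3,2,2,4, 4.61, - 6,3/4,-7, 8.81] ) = [-7, - 6,-3,-7/6,0, 3/4, 2 , 2,4, 4.61,8.81 ] 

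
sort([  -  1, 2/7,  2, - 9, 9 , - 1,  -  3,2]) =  [ - 9, - 3, - 1, - 1,  2/7,2, 2, 9]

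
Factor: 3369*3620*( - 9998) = -121933408440 = -2^3*3^1*5^1*181^1 * 1123^1*4999^1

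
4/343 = 4/343  =  0.01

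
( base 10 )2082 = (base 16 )822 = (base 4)200202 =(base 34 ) 1r8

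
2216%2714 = 2216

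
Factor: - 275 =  - 5^2 * 11^1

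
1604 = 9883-8279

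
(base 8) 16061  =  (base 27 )9o8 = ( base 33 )6KN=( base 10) 7217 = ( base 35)5v7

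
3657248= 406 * 9008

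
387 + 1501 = 1888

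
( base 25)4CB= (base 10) 2811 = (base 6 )21003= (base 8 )5373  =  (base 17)9C6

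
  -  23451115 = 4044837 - 27495952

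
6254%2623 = 1008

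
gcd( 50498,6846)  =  14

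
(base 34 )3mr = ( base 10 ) 4243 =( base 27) 5M4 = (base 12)2557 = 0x1093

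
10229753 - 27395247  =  -17165494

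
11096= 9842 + 1254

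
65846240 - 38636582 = 27209658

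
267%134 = 133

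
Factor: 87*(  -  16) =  - 1392 = - 2^4*3^1 * 29^1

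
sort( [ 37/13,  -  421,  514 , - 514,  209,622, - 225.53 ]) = [ - 514, - 421,-225.53, 37/13 , 209, 514, 622] 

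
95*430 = 40850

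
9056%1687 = 621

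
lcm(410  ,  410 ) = 410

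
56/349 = 56/349 = 0.16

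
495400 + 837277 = 1332677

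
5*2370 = 11850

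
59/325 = 59/325 = 0.18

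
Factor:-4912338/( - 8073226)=2456169/4036613= 3^1*7^( - 1 )*576659^( - 1)*818723^1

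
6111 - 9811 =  - 3700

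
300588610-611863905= - 311275295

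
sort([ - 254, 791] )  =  [ - 254,791] 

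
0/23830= 0 = 0.00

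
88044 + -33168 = 54876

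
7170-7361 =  - 191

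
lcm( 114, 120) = 2280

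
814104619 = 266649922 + 547454697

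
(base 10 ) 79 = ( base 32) 2F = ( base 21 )3G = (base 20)3J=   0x4f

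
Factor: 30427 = 30427^1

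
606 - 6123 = - 5517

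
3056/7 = 3056/7 = 436.57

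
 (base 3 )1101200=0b1111111001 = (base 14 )529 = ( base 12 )709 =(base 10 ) 1017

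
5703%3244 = 2459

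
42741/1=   42741 = 42741.00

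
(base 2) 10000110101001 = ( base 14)31D7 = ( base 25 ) DJH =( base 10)8617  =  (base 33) 7U4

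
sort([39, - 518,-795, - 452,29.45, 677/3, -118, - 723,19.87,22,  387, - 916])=[ - 916, - 795, - 723,-518, - 452, - 118 , 19.87,22,29.45 , 39,677/3,  387 ] 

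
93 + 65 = 158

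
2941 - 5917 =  - 2976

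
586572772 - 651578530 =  - 65005758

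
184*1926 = 354384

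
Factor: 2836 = 2^2 * 709^1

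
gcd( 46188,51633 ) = 9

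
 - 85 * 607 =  - 51595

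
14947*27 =403569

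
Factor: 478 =2^1*239^1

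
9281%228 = 161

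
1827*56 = 102312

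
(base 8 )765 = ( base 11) 416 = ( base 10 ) 501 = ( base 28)HP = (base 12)359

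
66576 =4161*16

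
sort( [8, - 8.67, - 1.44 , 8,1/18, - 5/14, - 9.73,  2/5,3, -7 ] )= [ - 9.73, - 8.67, - 7,-1.44, - 5/14,1/18, 2/5, 3, 8, 8] 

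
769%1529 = 769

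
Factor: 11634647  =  17^1 * 257^1 *2663^1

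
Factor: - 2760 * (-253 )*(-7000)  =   - 2^6*3^1*5^4*7^1*11^1*23^2 = -4887960000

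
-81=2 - 83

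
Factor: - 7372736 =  - 2^6*7^2*2351^1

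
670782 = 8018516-7347734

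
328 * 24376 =7995328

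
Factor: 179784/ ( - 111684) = -66/41=- 2^1 * 3^1*11^1*41^( -1 )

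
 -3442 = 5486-8928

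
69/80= 69/80 = 0.86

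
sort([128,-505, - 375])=[ - 505, - 375,  128]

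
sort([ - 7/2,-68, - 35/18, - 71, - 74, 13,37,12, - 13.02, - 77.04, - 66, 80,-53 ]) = [ - 77.04,  -  74 , - 71, - 68, - 66, - 53,-13.02 , - 7/2, - 35/18, 12,13, 37, 80]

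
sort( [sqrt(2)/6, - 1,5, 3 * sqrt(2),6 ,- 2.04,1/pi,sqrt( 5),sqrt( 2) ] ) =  [ - 2.04,-1, sqrt(2)/6, 1/pi, sqrt(2),sqrt(5 ),3*sqrt(2),5,  6]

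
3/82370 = 3/82370 = 0.00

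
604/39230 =302/19615= 0.02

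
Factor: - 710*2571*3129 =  - 2^1*3^2*5^1*7^1 * 71^1 * 149^1 * 857^1 = - 5711707890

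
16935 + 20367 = 37302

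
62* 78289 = 4853918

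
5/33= 5/33= 0.15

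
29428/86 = 342 + 8/43 = 342.19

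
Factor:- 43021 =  - 11^1*3911^1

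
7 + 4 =11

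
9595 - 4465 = 5130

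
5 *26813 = 134065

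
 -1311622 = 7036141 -8347763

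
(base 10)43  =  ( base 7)61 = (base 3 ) 1121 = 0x2B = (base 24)1j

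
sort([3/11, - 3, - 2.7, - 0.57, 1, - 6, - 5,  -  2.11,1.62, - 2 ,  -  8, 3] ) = [-8,- 6 , - 5, - 3,-2.7, - 2.11,-2,  -  0.57,3/11,1, 1.62, 3]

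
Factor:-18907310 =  - 2^1 * 5^1*1890731^1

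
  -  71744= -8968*8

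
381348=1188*321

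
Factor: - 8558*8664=-2^4*3^1*11^1*19^2*389^1 = -74146512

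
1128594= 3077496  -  1948902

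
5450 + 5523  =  10973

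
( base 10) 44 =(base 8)54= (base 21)22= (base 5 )134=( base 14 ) 32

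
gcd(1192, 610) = 2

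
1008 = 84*12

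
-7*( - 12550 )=87850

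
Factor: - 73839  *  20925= - 1545081075 = - 3^4 * 5^2*31^1 * 151^1*163^1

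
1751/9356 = 1751/9356 = 0.19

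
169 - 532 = -363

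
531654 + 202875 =734529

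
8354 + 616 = 8970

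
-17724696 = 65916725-83641421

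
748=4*187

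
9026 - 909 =8117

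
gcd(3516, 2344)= 1172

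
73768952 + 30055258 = 103824210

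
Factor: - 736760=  - 2^3*5^1 * 113^1*163^1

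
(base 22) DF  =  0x12D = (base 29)ab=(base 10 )301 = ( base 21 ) e7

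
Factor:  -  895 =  - 5^1*179^1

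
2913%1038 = 837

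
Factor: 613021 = 47^1 * 13043^1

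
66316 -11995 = 54321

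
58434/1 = 58434 = 58434.00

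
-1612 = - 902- 710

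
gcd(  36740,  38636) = 4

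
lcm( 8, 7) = 56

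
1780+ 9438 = 11218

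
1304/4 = 326 = 326.00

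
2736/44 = 62 + 2/11= 62.18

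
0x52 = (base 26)34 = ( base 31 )2k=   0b1010010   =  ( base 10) 82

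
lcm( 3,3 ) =3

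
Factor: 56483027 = 17^2*195443^1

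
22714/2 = 11357 = 11357.00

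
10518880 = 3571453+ 6947427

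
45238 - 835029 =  - 789791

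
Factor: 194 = 2^1*97^1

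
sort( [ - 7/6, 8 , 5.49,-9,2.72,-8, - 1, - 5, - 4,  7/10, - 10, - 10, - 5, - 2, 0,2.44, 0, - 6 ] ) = [ - 10 ,-10, - 9, - 8,-6, -5, - 5, - 4, - 2 , - 7/6 , - 1, 0, 0, 7/10,2.44,2.72,5.49,8] 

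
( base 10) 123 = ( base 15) 83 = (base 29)47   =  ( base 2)1111011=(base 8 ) 173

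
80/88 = 10/11 = 0.91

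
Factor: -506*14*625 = -4427500 = - 2^2*5^4*7^1*11^1*23^1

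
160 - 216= - 56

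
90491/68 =1330 + 3/4 = 1330.75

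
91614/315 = 290+88/105=290.84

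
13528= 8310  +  5218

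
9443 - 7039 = 2404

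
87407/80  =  87407/80 = 1092.59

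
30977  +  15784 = 46761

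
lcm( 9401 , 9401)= 9401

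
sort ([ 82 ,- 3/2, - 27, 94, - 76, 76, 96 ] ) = [-76,-27, - 3/2,76, 82, 94,96]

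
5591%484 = 267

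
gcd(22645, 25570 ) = 5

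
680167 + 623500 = 1303667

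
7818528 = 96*81443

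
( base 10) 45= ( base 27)1i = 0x2D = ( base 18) 29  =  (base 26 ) 1j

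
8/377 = 8/377 = 0.02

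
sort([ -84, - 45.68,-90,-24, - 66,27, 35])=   [ - 90, - 84,-66  , - 45.68,-24,27,35] 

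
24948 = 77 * 324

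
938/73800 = 469/36900 = 0.01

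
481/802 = 481/802 = 0.60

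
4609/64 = 72 + 1/64 = 72.02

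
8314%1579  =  419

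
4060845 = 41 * 99045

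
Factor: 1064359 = 1064359^1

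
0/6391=0 = 0.00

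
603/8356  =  603/8356 = 0.07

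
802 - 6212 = - 5410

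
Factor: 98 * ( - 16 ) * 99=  - 155232  =  -2^5*3^2 * 7^2 * 11^1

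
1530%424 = 258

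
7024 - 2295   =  4729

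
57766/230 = 28883/115 = 251.16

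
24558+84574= 109132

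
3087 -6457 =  - 3370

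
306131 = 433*707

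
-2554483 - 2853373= - 5407856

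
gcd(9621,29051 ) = 1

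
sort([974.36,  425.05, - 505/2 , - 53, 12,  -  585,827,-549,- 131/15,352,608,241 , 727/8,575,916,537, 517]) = [- 585, - 549, - 505/2, - 53, - 131/15, 12,727/8, 241,352,425.05  ,  517,537, 575,608,827,916, 974.36]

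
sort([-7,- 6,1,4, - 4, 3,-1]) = [-7,-6,-4 , -1, 1,3 , 4]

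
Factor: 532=2^2 *7^1 * 19^1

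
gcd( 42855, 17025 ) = 15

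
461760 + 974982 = 1436742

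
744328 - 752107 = -7779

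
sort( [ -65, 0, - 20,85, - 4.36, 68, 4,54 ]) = [ - 65 ,-20,-4.36 , 0,4,54,68, 85]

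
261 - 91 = 170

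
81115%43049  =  38066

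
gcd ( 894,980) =2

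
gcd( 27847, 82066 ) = 1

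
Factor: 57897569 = 57897569^1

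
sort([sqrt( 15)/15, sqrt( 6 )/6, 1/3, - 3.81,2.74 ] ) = [ - 3.81,sqrt( 15 )/15 , 1/3, sqrt (6 ) /6,2.74 ]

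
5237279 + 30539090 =35776369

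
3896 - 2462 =1434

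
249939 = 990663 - 740724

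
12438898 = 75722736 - 63283838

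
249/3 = 83 = 83.00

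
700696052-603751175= 96944877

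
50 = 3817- 3767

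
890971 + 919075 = 1810046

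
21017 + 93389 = 114406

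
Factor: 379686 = 2^1 * 3^1*63281^1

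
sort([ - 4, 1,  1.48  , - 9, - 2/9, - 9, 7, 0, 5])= [ -9,  -  9 , - 4,  -  2/9,0 , 1,1.48, 5, 7]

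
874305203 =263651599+610653604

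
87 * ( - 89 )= - 7743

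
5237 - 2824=2413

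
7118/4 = 1779 + 1/2 = 1779.50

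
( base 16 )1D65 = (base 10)7525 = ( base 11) 5721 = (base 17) 190b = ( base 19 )11G1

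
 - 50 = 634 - 684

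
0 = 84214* 0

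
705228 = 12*58769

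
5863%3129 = 2734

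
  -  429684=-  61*7044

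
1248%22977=1248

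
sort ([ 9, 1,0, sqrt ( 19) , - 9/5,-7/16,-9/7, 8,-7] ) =[-7,-9/5, - 9/7, - 7/16 , 0, 1, sqrt( 19), 8, 9 ] 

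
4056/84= 338/7 = 48.29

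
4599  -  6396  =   - 1797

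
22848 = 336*68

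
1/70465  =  1/70465 = 0.00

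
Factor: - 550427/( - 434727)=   3^( - 5) * 1789^( - 1)*550427^1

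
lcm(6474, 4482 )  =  58266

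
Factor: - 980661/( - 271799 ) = 3^1*24709^( - 1)*29717^1  =  89151/24709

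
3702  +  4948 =8650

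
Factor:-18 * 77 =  - 2^1*3^2*7^1*11^1 =- 1386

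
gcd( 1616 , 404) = 404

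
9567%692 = 571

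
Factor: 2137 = 2137^1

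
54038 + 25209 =79247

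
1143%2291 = 1143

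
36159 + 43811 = 79970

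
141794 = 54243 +87551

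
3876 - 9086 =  - 5210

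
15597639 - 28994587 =-13396948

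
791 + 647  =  1438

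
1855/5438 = 1855/5438= 0.34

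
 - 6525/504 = -13 + 3/56 = - 12.95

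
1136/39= 1136/39 = 29.13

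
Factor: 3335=5^1*23^1*29^1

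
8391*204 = 1711764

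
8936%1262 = 102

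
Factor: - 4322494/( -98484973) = 2^1*11^1 *97^( - 1)*196477^1*1015309^ (-1)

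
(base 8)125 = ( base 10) 85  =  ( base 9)104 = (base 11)78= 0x55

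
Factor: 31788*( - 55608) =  - 2^5 * 3^3 * 7^1  *331^1 * 883^1 = - 1767667104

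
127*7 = 889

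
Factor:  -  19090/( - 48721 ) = 230/587 = 2^1*5^1*23^1*587^(-1)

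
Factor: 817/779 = 41^(  -  1)*43^1 = 43/41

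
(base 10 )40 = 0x28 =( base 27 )1D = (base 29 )1B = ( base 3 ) 1111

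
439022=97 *4526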